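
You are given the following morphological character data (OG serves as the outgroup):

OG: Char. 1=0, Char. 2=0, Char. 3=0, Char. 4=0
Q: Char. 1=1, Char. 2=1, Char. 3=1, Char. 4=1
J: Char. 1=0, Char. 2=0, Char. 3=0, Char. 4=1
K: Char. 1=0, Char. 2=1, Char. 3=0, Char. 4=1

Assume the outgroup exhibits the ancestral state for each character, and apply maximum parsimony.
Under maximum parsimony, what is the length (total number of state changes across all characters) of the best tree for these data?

4

The outgroup has state '0' for every character, so '1' is the derived state throughout.
Char. 1: derived state '1' in Q only — an autapomorphy, so it tells us nothing about relationships among taxa.
Only K and Q show the derived state '1' for Char. 2, supporting them as a clade.
Char. 3 (derived state '1') is unique to Q (autapomorphy; uninformative for grouping).
Char. 4 (derived state '1') is shared by all ingroup taxa — unites the whole ingroup.
Most parsimonious ingroup topology: ((Q,K),J).
Changes per character on this tree: Char. 1: 1; Char. 2: 1; Char. 3: 1; Char. 4: 1.
Total = 4.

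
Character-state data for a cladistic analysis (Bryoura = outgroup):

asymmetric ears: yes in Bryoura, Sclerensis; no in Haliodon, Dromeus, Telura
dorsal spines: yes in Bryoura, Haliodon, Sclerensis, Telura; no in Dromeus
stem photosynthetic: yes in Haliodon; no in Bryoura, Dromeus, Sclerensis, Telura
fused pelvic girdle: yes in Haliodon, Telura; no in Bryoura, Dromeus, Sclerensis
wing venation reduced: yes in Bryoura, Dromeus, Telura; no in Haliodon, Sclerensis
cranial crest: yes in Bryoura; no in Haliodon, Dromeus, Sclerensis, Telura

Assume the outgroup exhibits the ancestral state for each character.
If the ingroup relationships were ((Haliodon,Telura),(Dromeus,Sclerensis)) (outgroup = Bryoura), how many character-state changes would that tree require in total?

Map each character onto ((Haliodon,Telura),(Dromeus,Sclerensis)) (rooted by Bryoura) and count the minimum state changes it requires (Fitch parsimony):
asymmetric ears: 2; dorsal spines: 1; stem photosynthetic: 1; fused pelvic girdle: 1; wing venation reduced: 2; cranial crest: 1.
Total tree length = 8.

8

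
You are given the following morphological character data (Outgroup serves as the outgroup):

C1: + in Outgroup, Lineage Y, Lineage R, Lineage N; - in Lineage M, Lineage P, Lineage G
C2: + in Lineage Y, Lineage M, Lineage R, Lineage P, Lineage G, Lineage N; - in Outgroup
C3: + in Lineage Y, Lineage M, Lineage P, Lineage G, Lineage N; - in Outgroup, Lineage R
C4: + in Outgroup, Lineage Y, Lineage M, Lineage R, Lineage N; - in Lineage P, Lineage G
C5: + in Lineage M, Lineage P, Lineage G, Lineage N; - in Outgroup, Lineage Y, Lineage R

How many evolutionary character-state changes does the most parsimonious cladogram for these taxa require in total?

5

Character polarity is set by the outgroup: the derived state is whichever differs from the outgroup's state, so for C1, C4 the derived state is '-', and for the remaining characters it is '+'.
C1 (derived state '-') is shared by Lineage G, Lineage M, and Lineage P — a synapomorphy uniting that clade.
All ingroup taxa share the derived state '+' for C2; it defines the ingroup but does not resolve relationships within it.
Only Lineage G, Lineage M, Lineage N, Lineage P, and Lineage Y show the derived state '+' for C3, supporting them as a clade.
C4 (derived state '-') is shared by Lineage G and Lineage P — a synapomorphy uniting that clade.
C5: derived state '+' in Lineage G, Lineage M, Lineage N, and Lineage P only — synapomorphy for {Lineage G, Lineage M, Lineage N, Lineage P}.
Most parsimonious ingroup topology: ((Lineage Y,((Lineage M,(Lineage P,Lineage G)),Lineage N)),Lineage R).
Changes per character on this tree: C1: 1; C2: 1; C3: 1; C4: 1; C5: 1.
Total = 5.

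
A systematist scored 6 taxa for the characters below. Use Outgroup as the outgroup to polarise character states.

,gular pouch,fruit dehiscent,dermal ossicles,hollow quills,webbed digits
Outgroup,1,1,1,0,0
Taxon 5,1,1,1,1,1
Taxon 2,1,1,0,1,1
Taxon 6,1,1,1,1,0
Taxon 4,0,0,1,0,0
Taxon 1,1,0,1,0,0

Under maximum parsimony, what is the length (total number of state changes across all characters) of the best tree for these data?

5

Character polarity is set by the outgroup: the derived state is whichever differs from the outgroup's state, so for gular pouch, fruit dehiscent, dermal ossicles the derived state is '0', and for the remaining characters it is '1'.
gular pouch (derived state '0') is unique to Taxon 4 (autapomorphy; uninformative for grouping).
fruit dehiscent (derived state '0') is shared by Taxon 1 and Taxon 4 — a synapomorphy uniting that clade.
dermal ossicles: derived state '0' in Taxon 2 only — an autapomorphy, so it tells us nothing about relationships among taxa.
hollow quills: derived state '1' in Taxon 2, Taxon 5, and Taxon 6 only — synapomorphy for {Taxon 2, Taxon 5, Taxon 6}.
Only Taxon 2 and Taxon 5 show the derived state '1' for webbed digits, supporting them as a clade.
Most parsimonious ingroup topology: (((Taxon 5,Taxon 2),Taxon 6),(Taxon 4,Taxon 1)).
Changes per character on this tree: gular pouch: 1; fruit dehiscent: 1; dermal ossicles: 1; hollow quills: 1; webbed digits: 1.
Total = 5.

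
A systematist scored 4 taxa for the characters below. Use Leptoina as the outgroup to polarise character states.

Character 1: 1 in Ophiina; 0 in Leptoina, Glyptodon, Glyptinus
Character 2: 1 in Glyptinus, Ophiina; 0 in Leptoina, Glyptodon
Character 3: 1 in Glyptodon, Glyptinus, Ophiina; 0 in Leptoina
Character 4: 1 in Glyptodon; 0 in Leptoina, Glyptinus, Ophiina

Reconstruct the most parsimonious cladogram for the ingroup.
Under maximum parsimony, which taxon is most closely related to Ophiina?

The outgroup has state '0' for every character, so '1' is the derived state throughout.
Character 1: derived state '1' in Ophiina only — an autapomorphy, so it tells us nothing about relationships among taxa.
Character 2: derived state '1' in Glyptinus and Ophiina only — synapomorphy for {Glyptinus, Ophiina}.
Character 3 (derived state '1') is shared by all ingroup taxa — unites the whole ingroup.
Character 4: derived state '1' in Glyptodon only — an autapomorphy, so it tells us nothing about relationships among taxa.
Most parsimonious ingroup topology: (Glyptodon,(Glyptinus,Ophiina)).
Ophiina and Glyptinus form a cherry on this tree, so they are sister taxa.

Glyptinus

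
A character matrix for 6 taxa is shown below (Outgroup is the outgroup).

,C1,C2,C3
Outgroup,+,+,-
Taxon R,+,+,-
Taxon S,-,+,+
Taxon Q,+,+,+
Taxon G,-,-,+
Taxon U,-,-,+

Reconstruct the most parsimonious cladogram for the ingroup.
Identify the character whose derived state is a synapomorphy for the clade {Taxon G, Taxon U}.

C2

Character polarity is set by the outgroup: the derived state is whichever differs from the outgroup's state, so for C1, C2 the derived state is '-', and for the remaining characters it is '+'.
C1: derived state '-' in Taxon G, Taxon S, and Taxon U only — synapomorphy for {Taxon G, Taxon S, Taxon U}.
Only Taxon G and Taxon U show the derived state '-' for C2, supporting them as a clade.
C3 (derived state '+') is shared by Taxon G, Taxon Q, Taxon S, and Taxon U — a synapomorphy uniting that clade.
Most parsimonious ingroup topology: (Taxon R,((Taxon S,(Taxon G,Taxon U)),Taxon Q)).
The clade {Taxon G, Taxon U} is supported by C2: its derived state '-' occurs in exactly those taxa and in no other taxon (including the outgroup).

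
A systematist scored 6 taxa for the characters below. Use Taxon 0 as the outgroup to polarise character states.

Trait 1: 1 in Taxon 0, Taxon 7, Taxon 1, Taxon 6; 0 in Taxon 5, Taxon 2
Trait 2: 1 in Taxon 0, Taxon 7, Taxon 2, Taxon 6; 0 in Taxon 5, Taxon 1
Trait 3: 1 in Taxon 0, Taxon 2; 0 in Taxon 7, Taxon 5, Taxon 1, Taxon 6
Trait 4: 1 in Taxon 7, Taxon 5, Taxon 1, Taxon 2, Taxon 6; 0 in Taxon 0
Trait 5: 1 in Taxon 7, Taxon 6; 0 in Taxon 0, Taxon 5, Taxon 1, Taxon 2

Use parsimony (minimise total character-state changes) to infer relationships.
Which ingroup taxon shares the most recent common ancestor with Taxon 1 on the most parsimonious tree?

Character polarity is set by the outgroup: the derived state is whichever differs from the outgroup's state, so for Trait 1, Trait 2, Trait 3 the derived state is '0', and for the remaining characters it is '1'.
Trait 1 (state '0') occurs in Taxon 2 and Taxon 5 but conflicts with the nesting implied by the other characters — most parsimoniously interpreted as homoplasy.
Trait 2: derived state '0' in Taxon 1 and Taxon 5 only — synapomorphy for {Taxon 1, Taxon 5}.
Only Taxon 1, Taxon 5, Taxon 6, and Taxon 7 show the derived state '0' for Trait 3, supporting them as a clade.
Trait 4 (derived state '1') is shared by all ingroup taxa — unites the whole ingroup.
Trait 5: derived state '1' in Taxon 6 and Taxon 7 only — synapomorphy for {Taxon 6, Taxon 7}.
Most parsimonious ingroup topology: (((Taxon 7,Taxon 6),(Taxon 5,Taxon 1)),Taxon 2).
Taxon 1 and Taxon 5 form a cherry on this tree, so they are sister taxa.

Taxon 5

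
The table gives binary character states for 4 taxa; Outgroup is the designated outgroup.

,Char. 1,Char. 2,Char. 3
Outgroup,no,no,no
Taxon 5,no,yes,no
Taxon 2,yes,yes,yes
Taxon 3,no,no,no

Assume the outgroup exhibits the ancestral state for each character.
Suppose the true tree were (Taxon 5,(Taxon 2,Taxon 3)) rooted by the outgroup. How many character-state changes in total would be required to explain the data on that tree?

Map each character onto (Taxon 5,(Taxon 2,Taxon 3)) (rooted by Outgroup) and count the minimum state changes it requires (Fitch parsimony):
Char. 1: 1; Char. 2: 2; Char. 3: 1.
Total tree length = 4.

4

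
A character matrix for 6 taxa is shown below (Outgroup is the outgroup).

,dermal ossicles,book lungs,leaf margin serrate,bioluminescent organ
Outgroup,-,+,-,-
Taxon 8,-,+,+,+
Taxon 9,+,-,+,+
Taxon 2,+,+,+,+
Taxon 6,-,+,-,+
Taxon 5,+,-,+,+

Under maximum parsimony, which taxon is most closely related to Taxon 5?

Character polarity is set by the outgroup: the derived state is whichever differs from the outgroup's state, so for book lungs the derived state is '-', and for the remaining characters it is '+'.
dermal ossicles: derived state '+' in Taxon 2, Taxon 5, and Taxon 9 only — synapomorphy for {Taxon 2, Taxon 5, Taxon 9}.
book lungs: derived state '-' in Taxon 5 and Taxon 9 only — synapomorphy for {Taxon 5, Taxon 9}.
Only Taxon 2, Taxon 5, Taxon 8, and Taxon 9 show the derived state '+' for leaf margin serrate, supporting them as a clade.
All ingroup taxa share the derived state '+' for bioluminescent organ; it defines the ingroup but does not resolve relationships within it.
Most parsimonious ingroup topology: ((Taxon 8,((Taxon 9,Taxon 5),Taxon 2)),Taxon 6).
Taxon 5 and Taxon 9 form a cherry on this tree, so they are sister taxa.

Taxon 9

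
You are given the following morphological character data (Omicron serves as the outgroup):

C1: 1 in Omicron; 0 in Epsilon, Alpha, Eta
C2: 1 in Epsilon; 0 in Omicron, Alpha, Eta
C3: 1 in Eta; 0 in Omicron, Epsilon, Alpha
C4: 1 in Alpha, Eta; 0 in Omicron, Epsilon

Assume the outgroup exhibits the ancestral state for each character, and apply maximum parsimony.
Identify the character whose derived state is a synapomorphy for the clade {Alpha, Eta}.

Character polarity is set by the outgroup: the derived state is whichever differs from the outgroup's state, so for C1 the derived state is '0', and for the remaining characters it is '1'.
All ingroup taxa share the derived state '0' for C1; it defines the ingroup but does not resolve relationships within it.
C2: derived state '1' in Epsilon only — an autapomorphy, so it tells us nothing about relationships among taxa.
C3 (derived state '1') is unique to Eta (autapomorphy; uninformative for grouping).
Only Alpha and Eta show the derived state '1' for C4, supporting them as a clade.
Most parsimonious ingroup topology: (Epsilon,(Alpha,Eta)).
The clade {Alpha, Eta} is supported by C4: its derived state '1' occurs in exactly those taxa and in no other taxon (including the outgroup).

C4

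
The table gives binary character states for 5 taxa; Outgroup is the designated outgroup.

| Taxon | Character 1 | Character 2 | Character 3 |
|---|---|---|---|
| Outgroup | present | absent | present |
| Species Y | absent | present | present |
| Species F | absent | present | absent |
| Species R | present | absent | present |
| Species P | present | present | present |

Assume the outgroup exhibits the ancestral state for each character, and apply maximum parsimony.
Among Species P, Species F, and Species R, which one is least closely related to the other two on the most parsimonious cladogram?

Species R

Character polarity is set by the outgroup: the derived state is whichever differs from the outgroup's state, so for Character 1, Character 3 the derived state is 'absent', and for the remaining characters it is 'present'.
Character 1: derived state 'absent' in Species F and Species Y only — synapomorphy for {Species F, Species Y}.
Character 2 (derived state 'present') is shared by Species F, Species P, and Species Y — a synapomorphy uniting that clade.
Character 3 (derived state 'absent') is unique to Species F (autapomorphy; uninformative for grouping).
Most parsimonious ingroup topology: (((Species Y,Species F),Species P),Species R).
Species F and Species P share a more recent common ancestor with each other than either does with Species R, so Species R is the least closely related of the three.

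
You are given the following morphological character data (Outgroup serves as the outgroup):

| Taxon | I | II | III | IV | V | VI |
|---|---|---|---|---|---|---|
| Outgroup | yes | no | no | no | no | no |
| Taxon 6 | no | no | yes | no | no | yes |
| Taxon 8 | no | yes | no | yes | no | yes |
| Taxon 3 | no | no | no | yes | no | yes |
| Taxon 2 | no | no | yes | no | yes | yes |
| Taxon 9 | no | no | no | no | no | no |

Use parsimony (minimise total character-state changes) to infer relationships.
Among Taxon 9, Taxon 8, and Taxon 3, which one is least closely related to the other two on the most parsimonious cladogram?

Character polarity is set by the outgroup: the derived state is whichever differs from the outgroup's state, so for I the derived state is 'no', and for the remaining characters it is 'yes'.
I (derived state 'no') is shared by all ingroup taxa — unites the whole ingroup.
II (derived state 'yes') is unique to Taxon 8 (autapomorphy; uninformative for grouping).
III: derived state 'yes' in Taxon 2 and Taxon 6 only — synapomorphy for {Taxon 2, Taxon 6}.
Only Taxon 3 and Taxon 8 show the derived state 'yes' for IV, supporting them as a clade.
V: derived state 'yes' in Taxon 2 only — an autapomorphy, so it tells us nothing about relationships among taxa.
VI: derived state 'yes' in Taxon 2, Taxon 3, Taxon 6, and Taxon 8 only — synapomorphy for {Taxon 2, Taxon 3, Taxon 6, Taxon 8}.
Most parsimonious ingroup topology: (((Taxon 6,Taxon 2),(Taxon 8,Taxon 3)),Taxon 9).
Taxon 8 and Taxon 3 share a more recent common ancestor with each other than either does with Taxon 9, so Taxon 9 is the least closely related of the three.

Taxon 9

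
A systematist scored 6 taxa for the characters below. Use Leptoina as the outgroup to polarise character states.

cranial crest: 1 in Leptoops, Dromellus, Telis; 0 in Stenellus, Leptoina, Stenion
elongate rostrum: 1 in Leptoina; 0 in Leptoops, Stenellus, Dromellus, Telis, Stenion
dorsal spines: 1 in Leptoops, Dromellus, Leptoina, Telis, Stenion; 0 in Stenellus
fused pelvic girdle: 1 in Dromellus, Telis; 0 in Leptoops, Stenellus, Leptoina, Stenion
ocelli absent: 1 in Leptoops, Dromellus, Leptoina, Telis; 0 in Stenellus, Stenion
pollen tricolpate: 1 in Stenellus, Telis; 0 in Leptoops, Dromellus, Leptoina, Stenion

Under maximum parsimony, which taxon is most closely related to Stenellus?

Stenion

Character polarity is set by the outgroup: the derived state is whichever differs from the outgroup's state, so for elongate rostrum, dorsal spines, ocelli absent the derived state is '0', and for the remaining characters it is '1'.
cranial crest (derived state '1') is shared by Dromellus, Leptoops, and Telis — a synapomorphy uniting that clade.
All ingroup taxa share the derived state '0' for elongate rostrum; it defines the ingroup but does not resolve relationships within it.
dorsal spines: derived state '0' in Stenellus only — an autapomorphy, so it tells us nothing about relationships among taxa.
fused pelvic girdle: derived state '1' in Dromellus and Telis only — synapomorphy for {Dromellus, Telis}.
ocelli absent (derived state '0') is shared by Stenellus and Stenion — a synapomorphy uniting that clade.
pollen tricolpate groups Stenellus and Telis, which is incompatible with the clades supported by the remaining characters; treating it as convergent (homoplasy) costs fewer steps than any alternative tree.
Most parsimonious ingroup topology: ((Stenellus,Stenion),(Leptoops,(Telis,Dromellus))).
Stenellus and Stenion form a cherry on this tree, so they are sister taxa.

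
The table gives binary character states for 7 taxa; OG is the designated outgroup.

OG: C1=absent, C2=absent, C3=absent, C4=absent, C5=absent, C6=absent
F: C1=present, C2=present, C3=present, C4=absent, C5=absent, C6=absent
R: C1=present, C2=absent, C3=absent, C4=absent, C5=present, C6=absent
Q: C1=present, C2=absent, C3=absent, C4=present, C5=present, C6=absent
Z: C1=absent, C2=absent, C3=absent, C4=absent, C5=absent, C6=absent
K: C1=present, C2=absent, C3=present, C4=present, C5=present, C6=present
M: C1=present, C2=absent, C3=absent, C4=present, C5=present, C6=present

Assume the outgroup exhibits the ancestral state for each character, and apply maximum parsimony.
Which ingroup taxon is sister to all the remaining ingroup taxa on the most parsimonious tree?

Z

The outgroup has state 'absent' for every character, so 'present' is the derived state throughout.
C1: derived state 'present' in F, K, M, Q, and R only — synapomorphy for {F, K, M, Q, R}.
C2: derived state 'present' in F only — an autapomorphy, so it tells us nothing about relationships among taxa.
C3 groups F and K, which is incompatible with the clades supported by the remaining characters; treating it as convergent (homoplasy) costs fewer steps than any alternative tree.
C4 (derived state 'present') is shared by K, M, and Q — a synapomorphy uniting that clade.
C5 (derived state 'present') is shared by K, M, Q, and R — a synapomorphy uniting that clade.
C6: derived state 'present' in K and M only — synapomorphy for {K, M}.
Most parsimonious ingroup topology: ((F,(R,(Q,(K,M)))),Z).
Z is sister to the clade containing all other ingroup taxa, so it is the earliest-diverging (most basal) ingroup lineage.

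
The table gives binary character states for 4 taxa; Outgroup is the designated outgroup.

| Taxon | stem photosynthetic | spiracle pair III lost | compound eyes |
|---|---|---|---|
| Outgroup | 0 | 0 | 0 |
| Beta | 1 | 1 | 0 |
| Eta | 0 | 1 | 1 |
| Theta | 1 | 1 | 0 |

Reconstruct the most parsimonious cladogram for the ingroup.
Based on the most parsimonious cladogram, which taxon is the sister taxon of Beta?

Theta

The outgroup has state '0' for every character, so '1' is the derived state throughout.
stem photosynthetic (derived state '1') is shared by Beta and Theta — a synapomorphy uniting that clade.
All ingroup taxa share the derived state '1' for spiracle pair III lost; it defines the ingroup but does not resolve relationships within it.
compound eyes: derived state '1' in Eta only — an autapomorphy, so it tells us nothing about relationships among taxa.
Most parsimonious ingroup topology: ((Beta,Theta),Eta).
Beta and Theta form a cherry on this tree, so they are sister taxa.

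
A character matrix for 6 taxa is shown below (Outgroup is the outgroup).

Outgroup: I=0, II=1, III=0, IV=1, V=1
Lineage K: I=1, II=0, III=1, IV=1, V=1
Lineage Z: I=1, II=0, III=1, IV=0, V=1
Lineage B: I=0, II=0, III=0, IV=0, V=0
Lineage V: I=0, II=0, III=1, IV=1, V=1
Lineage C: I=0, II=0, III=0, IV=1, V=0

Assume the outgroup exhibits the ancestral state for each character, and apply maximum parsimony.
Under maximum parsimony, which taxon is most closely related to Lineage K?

Lineage Z

Character polarity is set by the outgroup: the derived state is whichever differs from the outgroup's state, so for II, IV, V the derived state is '0', and for the remaining characters it is '1'.
I: derived state '1' in Lineage K and Lineage Z only — synapomorphy for {Lineage K, Lineage Z}.
II (derived state '0') is shared by all ingroup taxa — unites the whole ingroup.
III: derived state '1' in Lineage K, Lineage V, and Lineage Z only — synapomorphy for {Lineage K, Lineage V, Lineage Z}.
IV groups Lineage B and Lineage Z, which is incompatible with the clades supported by the remaining characters; treating it as convergent (homoplasy) costs fewer steps than any alternative tree.
V (derived state '0') is shared by Lineage B and Lineage C — a synapomorphy uniting that clade.
Most parsimonious ingroup topology: (((Lineage K,Lineage Z),Lineage V),(Lineage B,Lineage C)).
Lineage K and Lineage Z form a cherry on this tree, so they are sister taxa.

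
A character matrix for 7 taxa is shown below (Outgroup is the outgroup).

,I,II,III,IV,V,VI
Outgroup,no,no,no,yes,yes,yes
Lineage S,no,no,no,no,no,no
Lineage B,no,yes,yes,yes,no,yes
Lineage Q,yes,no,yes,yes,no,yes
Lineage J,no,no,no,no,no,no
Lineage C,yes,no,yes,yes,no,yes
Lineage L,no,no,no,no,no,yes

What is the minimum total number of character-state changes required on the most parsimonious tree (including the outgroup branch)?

Character polarity is set by the outgroup: the derived state is whichever differs from the outgroup's state, so for IV, V, VI the derived state is 'no', and for the remaining characters it is 'yes'.
I (derived state 'yes') is shared by Lineage C and Lineage Q — a synapomorphy uniting that clade.
II (derived state 'yes') is unique to Lineage B (autapomorphy; uninformative for grouping).
III (derived state 'yes') is shared by Lineage B, Lineage C, and Lineage Q — a synapomorphy uniting that clade.
Only Lineage J, Lineage L, and Lineage S show the derived state 'no' for IV, supporting them as a clade.
V (derived state 'no') is shared by all ingroup taxa — unites the whole ingroup.
VI (derived state 'no') is shared by Lineage J and Lineage S — a synapomorphy uniting that clade.
Most parsimonious ingroup topology: (((Lineage S,Lineage J),Lineage L),(Lineage B,(Lineage Q,Lineage C))).
Changes per character on this tree: I: 1; II: 1; III: 1; IV: 1; V: 1; VI: 1.
Total = 6.

6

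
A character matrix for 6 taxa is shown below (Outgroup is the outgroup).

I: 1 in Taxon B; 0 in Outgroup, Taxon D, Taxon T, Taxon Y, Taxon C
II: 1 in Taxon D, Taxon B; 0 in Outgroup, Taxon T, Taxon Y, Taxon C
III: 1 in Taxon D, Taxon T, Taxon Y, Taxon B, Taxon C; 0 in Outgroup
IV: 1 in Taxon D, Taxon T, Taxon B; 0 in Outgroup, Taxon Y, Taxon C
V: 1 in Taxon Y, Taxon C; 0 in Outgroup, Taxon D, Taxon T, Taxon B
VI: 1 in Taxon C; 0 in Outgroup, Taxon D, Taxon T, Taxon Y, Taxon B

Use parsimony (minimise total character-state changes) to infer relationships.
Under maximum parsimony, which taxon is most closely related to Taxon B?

The outgroup has state '0' for every character, so '1' is the derived state throughout.
I (derived state '1') is unique to Taxon B (autapomorphy; uninformative for grouping).
Only Taxon B and Taxon D show the derived state '1' for II, supporting them as a clade.
III (derived state '1') is shared by all ingroup taxa — unites the whole ingroup.
Only Taxon B, Taxon D, and Taxon T show the derived state '1' for IV, supporting them as a clade.
Only Taxon C and Taxon Y show the derived state '1' for V, supporting them as a clade.
VI (derived state '1') is unique to Taxon C (autapomorphy; uninformative for grouping).
Most parsimonious ingroup topology: (((Taxon D,Taxon B),Taxon T),(Taxon Y,Taxon C)).
Taxon B and Taxon D form a cherry on this tree, so they are sister taxa.

Taxon D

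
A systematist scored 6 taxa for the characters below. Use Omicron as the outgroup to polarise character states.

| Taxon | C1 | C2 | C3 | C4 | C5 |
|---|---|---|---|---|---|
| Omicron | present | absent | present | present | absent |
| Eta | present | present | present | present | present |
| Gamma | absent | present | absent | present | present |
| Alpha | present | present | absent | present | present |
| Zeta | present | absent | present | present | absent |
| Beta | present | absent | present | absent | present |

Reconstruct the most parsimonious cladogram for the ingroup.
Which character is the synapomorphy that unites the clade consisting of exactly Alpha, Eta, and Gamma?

C2

Character polarity is set by the outgroup: the derived state is whichever differs from the outgroup's state, so for C1, C3, C4 the derived state is 'absent', and for the remaining characters it is 'present'.
C1: derived state 'absent' in Gamma only — an autapomorphy, so it tells us nothing about relationships among taxa.
C2: derived state 'present' in Alpha, Eta, and Gamma only — synapomorphy for {Alpha, Eta, Gamma}.
C3 (derived state 'absent') is shared by Alpha and Gamma — a synapomorphy uniting that clade.
C4: derived state 'absent' in Beta only — an autapomorphy, so it tells us nothing about relationships among taxa.
Only Alpha, Beta, Eta, and Gamma show the derived state 'present' for C5, supporting them as a clade.
Most parsimonious ingroup topology: (((Eta,(Gamma,Alpha)),Beta),Zeta).
The clade {Alpha, Eta, Gamma} is supported by C2: its derived state 'present' occurs in exactly those taxa and in no other taxon (including the outgroup).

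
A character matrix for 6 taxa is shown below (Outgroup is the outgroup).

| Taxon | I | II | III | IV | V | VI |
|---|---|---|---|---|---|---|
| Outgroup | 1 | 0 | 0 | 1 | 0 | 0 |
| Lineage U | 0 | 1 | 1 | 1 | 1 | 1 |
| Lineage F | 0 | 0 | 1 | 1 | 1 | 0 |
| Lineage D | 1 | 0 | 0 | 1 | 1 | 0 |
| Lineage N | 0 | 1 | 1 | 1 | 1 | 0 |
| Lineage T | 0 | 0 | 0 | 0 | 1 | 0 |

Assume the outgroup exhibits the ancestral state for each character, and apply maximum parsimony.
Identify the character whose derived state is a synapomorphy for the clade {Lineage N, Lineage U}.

II

Character polarity is set by the outgroup: the derived state is whichever differs from the outgroup's state, so for I, IV the derived state is '0', and for the remaining characters it is '1'.
I: derived state '0' in Lineage F, Lineage N, Lineage T, and Lineage U only — synapomorphy for {Lineage F, Lineage N, Lineage T, Lineage U}.
II (derived state '1') is shared by Lineage N and Lineage U — a synapomorphy uniting that clade.
III (derived state '1') is shared by Lineage F, Lineage N, and Lineage U — a synapomorphy uniting that clade.
IV (derived state '0') is unique to Lineage T (autapomorphy; uninformative for grouping).
V (derived state '1') is shared by all ingroup taxa — unites the whole ingroup.
VI (derived state '1') is unique to Lineage U (autapomorphy; uninformative for grouping).
Most parsimonious ingroup topology: ((((Lineage U,Lineage N),Lineage F),Lineage T),Lineage D).
The clade {Lineage N, Lineage U} is supported by II: its derived state '1' occurs in exactly those taxa and in no other taxon (including the outgroup).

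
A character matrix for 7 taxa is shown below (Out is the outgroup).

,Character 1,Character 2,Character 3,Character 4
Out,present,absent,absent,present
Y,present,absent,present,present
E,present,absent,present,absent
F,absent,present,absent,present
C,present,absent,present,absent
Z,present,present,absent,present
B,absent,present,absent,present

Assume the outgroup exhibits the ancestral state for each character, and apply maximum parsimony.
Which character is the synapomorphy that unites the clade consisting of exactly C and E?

Character 4

Character polarity is set by the outgroup: the derived state is whichever differs from the outgroup's state, so for Character 1, Character 4 the derived state is 'absent', and for the remaining characters it is 'present'.
Character 1: derived state 'absent' in B and F only — synapomorphy for {B, F}.
Only B, F, and Z show the derived state 'present' for Character 2, supporting them as a clade.
Only C, E, and Y show the derived state 'present' for Character 3, supporting them as a clade.
Only C and E show the derived state 'absent' for Character 4, supporting them as a clade.
Most parsimonious ingroup topology: ((Y,(E,C)),((F,B),Z)).
The clade {C, E} is supported by Character 4: its derived state 'absent' occurs in exactly those taxa and in no other taxon (including the outgroup).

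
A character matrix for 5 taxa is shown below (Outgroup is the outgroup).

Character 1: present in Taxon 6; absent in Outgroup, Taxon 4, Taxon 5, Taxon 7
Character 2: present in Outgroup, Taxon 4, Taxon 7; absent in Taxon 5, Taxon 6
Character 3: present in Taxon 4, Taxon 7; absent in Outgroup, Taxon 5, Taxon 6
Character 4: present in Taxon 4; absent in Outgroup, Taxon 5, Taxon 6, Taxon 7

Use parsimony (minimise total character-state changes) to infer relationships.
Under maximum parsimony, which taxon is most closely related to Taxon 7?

Taxon 4

Character polarity is set by the outgroup: the derived state is whichever differs from the outgroup's state, so for Character 2 the derived state is 'absent', and for the remaining characters it is 'present'.
Character 1: derived state 'present' in Taxon 6 only — an autapomorphy, so it tells us nothing about relationships among taxa.
Only Taxon 5 and Taxon 6 show the derived state 'absent' for Character 2, supporting them as a clade.
Only Taxon 4 and Taxon 7 show the derived state 'present' for Character 3, supporting them as a clade.
Character 4: derived state 'present' in Taxon 4 only — an autapomorphy, so it tells us nothing about relationships among taxa.
Most parsimonious ingroup topology: ((Taxon 4,Taxon 7),(Taxon 5,Taxon 6)).
Taxon 7 and Taxon 4 form a cherry on this tree, so they are sister taxa.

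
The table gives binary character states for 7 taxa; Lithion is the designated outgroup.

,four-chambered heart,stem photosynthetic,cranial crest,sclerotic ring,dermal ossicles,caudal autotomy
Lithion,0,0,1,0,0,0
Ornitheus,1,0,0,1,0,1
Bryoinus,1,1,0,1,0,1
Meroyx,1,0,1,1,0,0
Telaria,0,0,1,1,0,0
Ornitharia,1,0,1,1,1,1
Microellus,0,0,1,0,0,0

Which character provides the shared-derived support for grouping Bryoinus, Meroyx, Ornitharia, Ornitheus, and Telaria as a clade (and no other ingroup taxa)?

Character polarity is set by the outgroup: the derived state is whichever differs from the outgroup's state, so for cranial crest the derived state is '0', and for the remaining characters it is '1'.
four-chambered heart (derived state '1') is shared by Bryoinus, Meroyx, Ornitharia, and Ornitheus — a synapomorphy uniting that clade.
stem photosynthetic (derived state '1') is unique to Bryoinus (autapomorphy; uninformative for grouping).
cranial crest (derived state '0') is shared by Bryoinus and Ornitheus — a synapomorphy uniting that clade.
sclerotic ring: derived state '1' in Bryoinus, Meroyx, Ornitharia, Ornitheus, and Telaria only — synapomorphy for {Bryoinus, Meroyx, Ornitharia, Ornitheus, Telaria}.
dermal ossicles: derived state '1' in Ornitharia only — an autapomorphy, so it tells us nothing about relationships among taxa.
Only Bryoinus, Ornitharia, and Ornitheus show the derived state '1' for caudal autotomy, supporting them as a clade.
Most parsimonious ingroup topology: (((((Ornitheus,Bryoinus),Ornitharia),Meroyx),Telaria),Microellus).
The clade {Bryoinus, Meroyx, Ornitharia, Ornitheus, Telaria} is supported by sclerotic ring: its derived state '1' occurs in exactly those taxa and in no other taxon (including the outgroup).

sclerotic ring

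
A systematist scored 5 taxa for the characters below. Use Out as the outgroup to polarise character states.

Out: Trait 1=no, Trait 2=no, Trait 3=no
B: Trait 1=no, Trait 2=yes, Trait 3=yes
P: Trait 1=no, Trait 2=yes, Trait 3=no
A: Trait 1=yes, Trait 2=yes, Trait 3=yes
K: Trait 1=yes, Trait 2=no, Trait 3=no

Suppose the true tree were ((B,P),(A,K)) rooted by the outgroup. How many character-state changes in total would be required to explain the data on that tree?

Map each character onto ((B,P),(A,K)) (rooted by Out) and count the minimum state changes it requires (Fitch parsimony):
Trait 1: 1; Trait 2: 2; Trait 3: 2.
Total tree length = 5.

5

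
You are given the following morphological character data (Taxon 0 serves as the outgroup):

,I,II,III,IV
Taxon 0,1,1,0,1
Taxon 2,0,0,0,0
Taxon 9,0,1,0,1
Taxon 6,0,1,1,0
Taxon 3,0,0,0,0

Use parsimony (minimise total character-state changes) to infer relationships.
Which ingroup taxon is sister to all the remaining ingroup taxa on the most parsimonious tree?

Character polarity is set by the outgroup: the derived state is whichever differs from the outgroup's state, so for I, II, IV the derived state is '0', and for the remaining characters it is '1'.
All ingroup taxa share the derived state '0' for I; it defines the ingroup but does not resolve relationships within it.
II: derived state '0' in Taxon 2 and Taxon 3 only — synapomorphy for {Taxon 2, Taxon 3}.
III: derived state '1' in Taxon 6 only — an autapomorphy, so it tells us nothing about relationships among taxa.
IV (derived state '0') is shared by Taxon 2, Taxon 3, and Taxon 6 — a synapomorphy uniting that clade.
Most parsimonious ingroup topology: (((Taxon 3,Taxon 2),Taxon 6),Taxon 9).
Taxon 9 is sister to the clade containing all other ingroup taxa, so it is the earliest-diverging (most basal) ingroup lineage.

Taxon 9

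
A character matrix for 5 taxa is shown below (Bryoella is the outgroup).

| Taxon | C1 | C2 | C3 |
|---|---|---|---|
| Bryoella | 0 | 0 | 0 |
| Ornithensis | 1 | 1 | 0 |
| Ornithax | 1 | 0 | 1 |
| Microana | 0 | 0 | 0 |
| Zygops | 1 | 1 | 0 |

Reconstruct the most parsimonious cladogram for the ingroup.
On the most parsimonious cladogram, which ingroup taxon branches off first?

Microana

The outgroup has state '0' for every character, so '1' is the derived state throughout.
C1 (derived state '1') is shared by Ornithax, Ornithensis, and Zygops — a synapomorphy uniting that clade.
C2: derived state '1' in Ornithensis and Zygops only — synapomorphy for {Ornithensis, Zygops}.
C3 (derived state '1') is unique to Ornithax (autapomorphy; uninformative for grouping).
Most parsimonious ingroup topology: (((Ornithensis,Zygops),Ornithax),Microana).
Microana is sister to the clade containing all other ingroup taxa, so it is the earliest-diverging (most basal) ingroup lineage.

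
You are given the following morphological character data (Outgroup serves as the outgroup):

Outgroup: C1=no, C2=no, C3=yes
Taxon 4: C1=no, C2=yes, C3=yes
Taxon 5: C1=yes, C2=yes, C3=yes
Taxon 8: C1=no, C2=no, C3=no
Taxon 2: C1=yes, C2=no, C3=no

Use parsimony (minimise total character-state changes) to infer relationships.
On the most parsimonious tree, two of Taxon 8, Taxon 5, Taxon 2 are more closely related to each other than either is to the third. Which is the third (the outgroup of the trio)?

Character polarity is set by the outgroup: the derived state is whichever differs from the outgroup's state, so for C3 the derived state is 'no', and for the remaining characters it is 'yes'.
C1 groups Taxon 2 and Taxon 5, which is incompatible with the clades supported by the remaining characters; treating it as convergent (homoplasy) costs fewer steps than any alternative tree.
C2 (derived state 'yes') is shared by Taxon 4 and Taxon 5 — a synapomorphy uniting that clade.
C3 (derived state 'no') is shared by Taxon 2 and Taxon 8 — a synapomorphy uniting that clade.
Most parsimonious ingroup topology: ((Taxon 4,Taxon 5),(Taxon 8,Taxon 2)).
Taxon 2 and Taxon 8 share a more recent common ancestor with each other than either does with Taxon 5, so Taxon 5 is the least closely related of the three.

Taxon 5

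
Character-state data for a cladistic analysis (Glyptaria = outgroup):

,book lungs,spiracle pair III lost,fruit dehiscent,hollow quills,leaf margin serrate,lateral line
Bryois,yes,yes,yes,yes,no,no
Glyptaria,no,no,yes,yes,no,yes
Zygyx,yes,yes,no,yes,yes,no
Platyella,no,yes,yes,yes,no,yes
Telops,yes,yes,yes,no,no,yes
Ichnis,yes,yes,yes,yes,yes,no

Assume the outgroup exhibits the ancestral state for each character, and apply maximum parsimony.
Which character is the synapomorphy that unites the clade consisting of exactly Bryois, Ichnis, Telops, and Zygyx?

book lungs

Character polarity is set by the outgroup: the derived state is whichever differs from the outgroup's state, so for fruit dehiscent, hollow quills, lateral line the derived state is 'no', and for the remaining characters it is 'yes'.
book lungs (derived state 'yes') is shared by Bryois, Ichnis, Telops, and Zygyx — a synapomorphy uniting that clade.
spiracle pair III lost (derived state 'yes') is shared by all ingroup taxa — unites the whole ingroup.
fruit dehiscent: derived state 'no' in Zygyx only — an autapomorphy, so it tells us nothing about relationships among taxa.
hollow quills (derived state 'no') is unique to Telops (autapomorphy; uninformative for grouping).
leaf margin serrate (derived state 'yes') is shared by Ichnis and Zygyx — a synapomorphy uniting that clade.
lateral line: derived state 'no' in Bryois, Ichnis, and Zygyx only — synapomorphy for {Bryois, Ichnis, Zygyx}.
Most parsimonious ingroup topology: (Platyella,(((Ichnis,Zygyx),Bryois),Telops)).
The clade {Bryois, Ichnis, Telops, Zygyx} is supported by book lungs: its derived state 'yes' occurs in exactly those taxa and in no other taxon (including the outgroup).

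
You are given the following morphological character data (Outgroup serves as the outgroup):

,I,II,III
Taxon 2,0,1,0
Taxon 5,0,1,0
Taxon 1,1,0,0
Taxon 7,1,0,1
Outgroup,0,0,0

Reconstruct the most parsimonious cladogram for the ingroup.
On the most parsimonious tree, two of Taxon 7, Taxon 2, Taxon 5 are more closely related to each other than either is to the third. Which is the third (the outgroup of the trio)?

The outgroup has state '0' for every character, so '1' is the derived state throughout.
Only Taxon 1 and Taxon 7 show the derived state '1' for I, supporting them as a clade.
II: derived state '1' in Taxon 2 and Taxon 5 only — synapomorphy for {Taxon 2, Taxon 5}.
III (derived state '1') is unique to Taxon 7 (autapomorphy; uninformative for grouping).
Most parsimonious ingroup topology: ((Taxon 1,Taxon 7),(Taxon 5,Taxon 2)).
Taxon 2 and Taxon 5 share a more recent common ancestor with each other than either does with Taxon 7, so Taxon 7 is the least closely related of the three.

Taxon 7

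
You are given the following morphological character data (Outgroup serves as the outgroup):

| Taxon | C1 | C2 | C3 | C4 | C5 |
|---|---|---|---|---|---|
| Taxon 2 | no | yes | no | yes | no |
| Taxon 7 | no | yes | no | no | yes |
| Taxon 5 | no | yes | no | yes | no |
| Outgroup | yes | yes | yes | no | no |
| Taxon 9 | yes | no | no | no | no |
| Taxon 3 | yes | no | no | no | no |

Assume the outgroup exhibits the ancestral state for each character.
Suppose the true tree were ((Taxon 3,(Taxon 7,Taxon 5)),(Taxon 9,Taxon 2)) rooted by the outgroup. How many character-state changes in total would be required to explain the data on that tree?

8

Map each character onto ((Taxon 3,(Taxon 7,Taxon 5)),(Taxon 9,Taxon 2)) (rooted by Outgroup) and count the minimum state changes it requires (Fitch parsimony):
C1: 2; C2: 2; C3: 1; C4: 2; C5: 1.
Total tree length = 8.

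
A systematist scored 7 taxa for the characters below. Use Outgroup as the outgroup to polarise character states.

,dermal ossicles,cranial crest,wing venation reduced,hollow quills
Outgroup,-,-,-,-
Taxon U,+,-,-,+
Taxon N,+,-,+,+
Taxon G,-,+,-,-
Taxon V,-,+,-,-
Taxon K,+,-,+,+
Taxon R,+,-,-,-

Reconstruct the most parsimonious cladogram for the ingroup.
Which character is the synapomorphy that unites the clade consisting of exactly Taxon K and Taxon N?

wing venation reduced

The outgroup has state '-' for every character, so '+' is the derived state throughout.
dermal ossicles (derived state '+') is shared by Taxon K, Taxon N, Taxon R, and Taxon U — a synapomorphy uniting that clade.
Only Taxon G and Taxon V show the derived state '+' for cranial crest, supporting them as a clade.
Only Taxon K and Taxon N show the derived state '+' for wing venation reduced, supporting them as a clade.
Only Taxon K, Taxon N, and Taxon U show the derived state '+' for hollow quills, supporting them as a clade.
Most parsimonious ingroup topology: (((Taxon U,(Taxon N,Taxon K)),Taxon R),(Taxon G,Taxon V)).
The clade {Taxon K, Taxon N} is supported by wing venation reduced: its derived state '+' occurs in exactly those taxa and in no other taxon (including the outgroup).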